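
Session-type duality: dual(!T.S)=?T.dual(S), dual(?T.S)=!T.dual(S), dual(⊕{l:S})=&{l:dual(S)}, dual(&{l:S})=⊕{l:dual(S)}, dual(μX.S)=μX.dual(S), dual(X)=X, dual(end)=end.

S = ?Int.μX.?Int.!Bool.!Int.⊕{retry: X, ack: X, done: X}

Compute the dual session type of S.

?Int ↦ !Int
  μX ↦ μX  (μ self-dual)
    ?Int ↦ !Int
      !Bool ↦ ?Bool
        !Int ↦ ?Int
          ⊕{retry,ack,done} ↦ &{retry,ack,done}  (select→offer)
            • retry:
              dual(X) = X
            • ack:
              dual(X) = X
            • done:
              dual(X) = X

!Int.μX.!Int.?Bool.?Int.&{retry: X, ack: X, done: X}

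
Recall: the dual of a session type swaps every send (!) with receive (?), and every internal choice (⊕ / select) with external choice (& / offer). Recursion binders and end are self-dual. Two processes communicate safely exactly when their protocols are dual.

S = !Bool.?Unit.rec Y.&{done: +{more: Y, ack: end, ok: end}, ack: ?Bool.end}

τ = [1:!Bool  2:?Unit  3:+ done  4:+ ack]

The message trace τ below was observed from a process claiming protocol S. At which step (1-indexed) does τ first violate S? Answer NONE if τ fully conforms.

3

step 1: !Bool  ok  cont: ?Unit.rec Y.…
step 2: ?Unit  ok  cont: rec Y.…
step 3: got + done, protocol expects & done or & ack  ✗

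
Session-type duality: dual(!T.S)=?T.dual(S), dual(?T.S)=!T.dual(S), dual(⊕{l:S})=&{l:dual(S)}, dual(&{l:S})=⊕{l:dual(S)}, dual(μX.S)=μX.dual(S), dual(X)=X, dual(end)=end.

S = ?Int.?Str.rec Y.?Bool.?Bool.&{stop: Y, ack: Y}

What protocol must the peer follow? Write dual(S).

?Int ↦ !Int
  ?Str ↦ !Str
    rec Y ↦ rec Y  (μ self-dual)
      ?Bool ↦ !Bool
        ?Bool ↦ !Bool
          &{stop,ack} ↦ +{stop,ack}  (&→⊕)
            • stop:
              dual(Y) = Y
            • ack:
              dual(Y) = Y

!Int.!Str.rec Y.!Bool.!Bool.+{stop: Y, ack: Y}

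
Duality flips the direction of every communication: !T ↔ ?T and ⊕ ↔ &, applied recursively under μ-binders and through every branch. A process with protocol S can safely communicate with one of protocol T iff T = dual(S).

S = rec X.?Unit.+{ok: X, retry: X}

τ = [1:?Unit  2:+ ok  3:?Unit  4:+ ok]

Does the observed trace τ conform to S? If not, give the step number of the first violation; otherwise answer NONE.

[1] ?Unit  ✓  residual = +{ok: rec X.…, retry: rec X.…}
[2] + ok  ✓  residual = rec X.…
[3] ?Unit  ✓  residual = +{ok: rec X.…, retry: rec X.…}
[4] + ok  ✓  residual = rec X.…
trace exhausted — no violation

NONE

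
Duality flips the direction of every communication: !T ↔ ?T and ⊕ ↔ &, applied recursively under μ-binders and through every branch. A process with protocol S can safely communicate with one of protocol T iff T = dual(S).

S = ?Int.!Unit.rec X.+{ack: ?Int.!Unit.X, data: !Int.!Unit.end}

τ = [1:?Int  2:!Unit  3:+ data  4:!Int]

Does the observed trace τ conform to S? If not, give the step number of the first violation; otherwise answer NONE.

NONE

@1 ?Int  ✓  now at !Unit.rec X.…
@2 !Unit  ✓  now at rec X.…
@3 + data  ✓  now at !Int.!Unit.end
@4 !Int  ✓  now at !Unit.end
all 4 steps conform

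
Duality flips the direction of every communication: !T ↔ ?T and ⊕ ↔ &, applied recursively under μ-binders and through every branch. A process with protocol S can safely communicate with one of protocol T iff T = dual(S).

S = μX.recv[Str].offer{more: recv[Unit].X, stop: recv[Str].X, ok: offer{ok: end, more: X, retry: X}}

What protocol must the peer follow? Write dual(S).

μX ↦ μX  (rec unchanged)
  recv[Str] ↦ send[Str]
    offer{more,stop,ok} ↦ select{more,stop,ok}  (offer→select)
      • more:
        recv[Unit] ↦ send[Unit]
          dual(X) = X
      • stop:
        recv[Str] ↦ send[Str]
          dual(X) = X
      • ok:
        offer{ok,more,retry} ↦ select{ok,more,retry}  (offer→select)
          • ok:
            dual(end) = end
          • more:
            dual(X) = X
          • retry:
            dual(X) = X

μX.send[Str].select{more: send[Unit].X, stop: send[Str].X, ok: select{ok: end, more: X, retry: X}}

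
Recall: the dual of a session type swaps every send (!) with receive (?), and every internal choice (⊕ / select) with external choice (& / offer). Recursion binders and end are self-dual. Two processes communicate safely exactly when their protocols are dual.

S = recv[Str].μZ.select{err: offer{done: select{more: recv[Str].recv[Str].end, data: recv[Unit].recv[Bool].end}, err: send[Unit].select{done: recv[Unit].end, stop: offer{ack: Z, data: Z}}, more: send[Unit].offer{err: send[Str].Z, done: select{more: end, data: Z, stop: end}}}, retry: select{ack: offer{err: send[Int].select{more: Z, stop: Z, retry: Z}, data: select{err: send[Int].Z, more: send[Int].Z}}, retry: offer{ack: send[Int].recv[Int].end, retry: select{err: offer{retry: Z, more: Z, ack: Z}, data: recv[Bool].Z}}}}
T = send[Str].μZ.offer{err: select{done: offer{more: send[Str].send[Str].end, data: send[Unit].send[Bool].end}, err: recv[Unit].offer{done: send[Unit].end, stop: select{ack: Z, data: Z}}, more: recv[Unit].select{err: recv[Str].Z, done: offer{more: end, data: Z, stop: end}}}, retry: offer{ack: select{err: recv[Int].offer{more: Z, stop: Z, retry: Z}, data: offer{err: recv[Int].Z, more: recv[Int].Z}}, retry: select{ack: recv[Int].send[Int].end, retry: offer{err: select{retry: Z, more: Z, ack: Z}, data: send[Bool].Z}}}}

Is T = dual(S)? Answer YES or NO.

recv[Str] vs send[Str]  ✓
  μZ vs μZ  ✓ (rec unchanged)
    select{err,retry} vs offer{err,retry}  ✓ same labels
      • err:
        offer{done,err,more} vs select{done,err,more}  ✓ same labels
          • done:
            select{more,data} vs offer{more,data}  ✓ same labels
              • more:
                recv[Str] vs send[Str]  ✓
                  recv[Str] vs send[Str]  ✓
                    end vs end  ✓
              • data:
                recv[Unit] vs send[Unit]  ✓
                  recv[Bool] vs send[Bool]  ✓
                    end vs end  ✓
          • err:
            send[Unit] vs recv[Unit]  ✓
              select{done,stop} vs offer{done,stop}  ✓ same labels
                • done:
                  recv[Unit] vs send[Unit]  ✓
                    end vs end  ✓
                • stop:
                  offer{ack,data} vs select{ack,data}  ✓ same labels
                    • ack:
                      Z vs Z  ✓
                    • data:
                      Z vs Z  ✓
          • more:
            send[Unit] vs recv[Unit]  ✓
              offer{err,done} vs select{err,done}  ✓ same labels
                • err:
                  send[Str] vs recv[Str]  ✓
                    Z vs Z  ✓
                • done:
                  select{more,data,stop} vs offer{more,data,stop}  ✓ same labels
                    • more:
                      end vs end  ✓
                    • data:
                      Z vs Z  ✓
                    • stop:
                      end vs end  ✓
      • retry:
        select{ack,retry} vs offer{ack,retry}  ✓ same labels
          • ack:
            offer{err,data} vs select{err,data}  ✓ same labels
              • err:
                send[Int] vs recv[Int]  ✓
                  select{more,stop,retry} vs offer{more,stop,retry}  ✓ same labels
                    • more:
                      Z vs Z  ✓
                    • stop:
                      Z vs Z  ✓
                    • retry:
                      Z vs Z  ✓
              • data:
                select{err,more} vs offer{err,more}  ✓ same labels
                  • err:
                    send[Int] vs recv[Int]  ✓
                      Z vs Z  ✓
                  • more:
                    send[Int] vs recv[Int]  ✓
                      Z vs Z  ✓
          • retry:
            offer{ack,retry} vs select{ack,retry}  ✓ same labels
              • ack:
                send[Int] vs recv[Int]  ✓
                  recv[Int] vs send[Int]  ✓
                    end vs end  ✓
              • retry:
                select{err,data} vs offer{err,data}  ✓ same labels
                  • err:
                    offer{retry,more,ack} vs select{retry,more,ack}  ✓ same labels
                      • retry:
                        Z vs Z  ✓
                      • more:
                        Z vs Z  ✓
                      • ack:
                        Z vs Z  ✓
                  • data:
                    recv[Bool] vs send[Bool]  ✓
                      Z vs Z  ✓

YES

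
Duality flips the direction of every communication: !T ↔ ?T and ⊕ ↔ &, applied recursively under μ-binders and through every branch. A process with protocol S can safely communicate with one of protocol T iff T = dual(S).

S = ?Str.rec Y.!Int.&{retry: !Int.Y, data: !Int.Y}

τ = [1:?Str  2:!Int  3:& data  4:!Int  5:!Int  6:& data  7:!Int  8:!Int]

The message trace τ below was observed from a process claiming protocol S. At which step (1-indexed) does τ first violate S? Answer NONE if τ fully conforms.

@1 ?Str  ✓  residual = rec Y.…
@2 !Int  ✓  residual = &{retry: !Int.rec Y.…, data: !Int.rec Y.…}
@3 & data  ✓  residual = !Int.rec Y.…
@4 !Int  ✓  residual = rec Y.…
@5 !Int  ✓  residual = &{retry: !Int.rec Y.…, data: !Int.rec Y.…}
@6 & data  ✓  residual = !Int.rec Y.…
@7 !Int  ✓  residual = rec Y.…
@8 !Int  ✓  residual = &{retry: !Int.rec Y.…, data: !Int.rec Y.…}
all 8 steps conform

NONE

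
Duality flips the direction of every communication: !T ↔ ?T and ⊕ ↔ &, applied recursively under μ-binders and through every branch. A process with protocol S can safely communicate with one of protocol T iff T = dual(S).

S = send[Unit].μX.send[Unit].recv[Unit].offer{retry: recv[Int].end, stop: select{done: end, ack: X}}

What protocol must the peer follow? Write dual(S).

recv[Unit].μX.recv[Unit].send[Unit].select{retry: send[Int].end, stop: offer{done: end, ack: X}}

send[Unit] = recv[Unit]
  μX = μX  (binder kept)
    send[Unit] = recv[Unit]
      recv[Unit] = send[Unit]
        offer{retry,stop} = select{retry,stop}  (external→internal)
          [retry]
            recv[Int] = send[Int]
              end self-dual
          [stop]
            select{done,ack} = offer{done,ack}  (⊕→&)
              [done]
                end self-dual
              [ack]
                X self-dual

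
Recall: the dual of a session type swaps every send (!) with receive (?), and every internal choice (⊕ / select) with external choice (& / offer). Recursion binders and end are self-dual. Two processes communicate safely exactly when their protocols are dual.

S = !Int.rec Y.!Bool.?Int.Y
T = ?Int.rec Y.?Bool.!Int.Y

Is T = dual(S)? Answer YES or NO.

!Int ‖ ?Int  match
  rec Y ‖ rec Y  match (rec unchanged)
    !Bool ‖ ?Bool  match
      ?Int ‖ !Int  match
        Y ‖ Y  match

YES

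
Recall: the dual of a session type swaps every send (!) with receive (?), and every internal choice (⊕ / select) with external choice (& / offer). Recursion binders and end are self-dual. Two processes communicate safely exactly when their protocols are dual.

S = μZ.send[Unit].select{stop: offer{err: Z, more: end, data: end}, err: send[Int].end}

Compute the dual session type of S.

μZ = μZ  (binder kept)
  send[Unit] = recv[Unit]
    select{stop,err} = offer{stop,err}  (internal→external)
      • stop:
        offer{err,more,data} = select{err,more,data}  (&→⊕)
          • err:
            Z ↦ Z
          • more:
            end ↦ end
          • data:
            end ↦ end
      • err:
        send[Int] = recv[Int]
          end ↦ end

μZ.recv[Unit].offer{stop: select{err: Z, more: end, data: end}, err: recv[Int].end}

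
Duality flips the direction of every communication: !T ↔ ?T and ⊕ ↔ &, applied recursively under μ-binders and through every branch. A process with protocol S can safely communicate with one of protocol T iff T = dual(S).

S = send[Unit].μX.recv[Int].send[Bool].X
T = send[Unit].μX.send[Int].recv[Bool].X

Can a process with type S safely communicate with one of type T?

send[Unit] | send[Unit]  ✗ same direction on both sides — not dual

NO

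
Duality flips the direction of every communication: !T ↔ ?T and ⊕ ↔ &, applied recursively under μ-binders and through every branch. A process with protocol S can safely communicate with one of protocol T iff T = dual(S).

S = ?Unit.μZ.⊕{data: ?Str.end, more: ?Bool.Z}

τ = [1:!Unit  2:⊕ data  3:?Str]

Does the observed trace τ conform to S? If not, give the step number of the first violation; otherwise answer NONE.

@1 got !Unit, protocol expects ?Unit  ✗

1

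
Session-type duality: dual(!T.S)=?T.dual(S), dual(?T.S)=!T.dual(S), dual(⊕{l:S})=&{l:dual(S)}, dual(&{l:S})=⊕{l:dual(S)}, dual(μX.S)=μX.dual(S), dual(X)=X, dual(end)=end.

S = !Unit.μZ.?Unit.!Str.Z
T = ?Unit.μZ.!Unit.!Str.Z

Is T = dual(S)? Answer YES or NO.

NO

!Unit vs ?Unit  ✓
  μZ vs μZ  ✓ (μ self-dual)
    ?Unit vs !Unit  ✓
      !Str vs !Str  ✗ same direction on both sides — not dual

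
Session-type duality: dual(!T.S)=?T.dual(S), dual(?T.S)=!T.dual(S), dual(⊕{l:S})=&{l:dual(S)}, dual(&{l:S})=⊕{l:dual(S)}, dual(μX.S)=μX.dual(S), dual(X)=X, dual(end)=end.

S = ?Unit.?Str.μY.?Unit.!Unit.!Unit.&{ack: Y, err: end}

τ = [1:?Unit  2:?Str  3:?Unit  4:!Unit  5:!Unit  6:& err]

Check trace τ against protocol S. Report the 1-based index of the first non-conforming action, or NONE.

@1 ?Unit  ok  state: ?Str.μY.…
@2 ?Str  ok  state: μY.…
@3 ?Unit  ok  state: !Unit.!Unit.&{ack: μY.…, err: end}
@4 !Unit  ok  state: !Unit.&{ack: μY.…, err: end}
@5 !Unit  ok  state: &{ack: μY.…, err: end}
@6 & err  ok  state: end
trace exhausted — no violation

NONE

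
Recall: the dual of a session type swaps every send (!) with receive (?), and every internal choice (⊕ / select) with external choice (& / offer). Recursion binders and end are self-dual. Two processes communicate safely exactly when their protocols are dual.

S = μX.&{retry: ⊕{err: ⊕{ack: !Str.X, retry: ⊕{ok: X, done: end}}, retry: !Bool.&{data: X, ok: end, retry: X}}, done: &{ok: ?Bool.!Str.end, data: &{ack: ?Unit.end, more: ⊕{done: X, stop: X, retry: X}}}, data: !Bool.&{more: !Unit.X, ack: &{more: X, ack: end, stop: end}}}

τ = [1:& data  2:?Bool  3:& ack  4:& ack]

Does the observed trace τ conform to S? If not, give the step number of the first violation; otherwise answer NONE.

@1 & data  match  state: !Bool.&{more: !Unit.μX.…, ack: &{more: μX.…, ack: end, stop: end}}
@2 got ?Bool, protocol expects !Bool  ✗

2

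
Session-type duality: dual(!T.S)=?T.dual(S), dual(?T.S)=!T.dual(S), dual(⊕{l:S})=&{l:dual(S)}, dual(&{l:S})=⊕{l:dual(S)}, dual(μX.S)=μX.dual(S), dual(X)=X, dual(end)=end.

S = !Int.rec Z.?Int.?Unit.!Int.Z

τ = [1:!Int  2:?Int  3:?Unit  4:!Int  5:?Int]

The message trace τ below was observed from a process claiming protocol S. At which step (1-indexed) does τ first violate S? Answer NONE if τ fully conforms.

NONE

step 1: !Int  ok  residual = rec Z.…
step 2: ?Int  ok  residual = ?Unit.!Int.rec Z.…
step 3: ?Unit  ok  residual = !Int.rec Z.…
step 4: !Int  ok  residual = rec Z.…
step 5: ?Int  ok  residual = ?Unit.!Int.rec Z.…
trace exhausted — no violation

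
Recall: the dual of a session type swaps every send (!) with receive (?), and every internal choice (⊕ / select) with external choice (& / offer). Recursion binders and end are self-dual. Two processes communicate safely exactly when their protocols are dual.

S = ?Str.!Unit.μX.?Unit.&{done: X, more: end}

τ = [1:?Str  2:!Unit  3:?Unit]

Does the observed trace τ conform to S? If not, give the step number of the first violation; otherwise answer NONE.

NONE

[1] ?Str  match  now at !Unit.μX.…
[2] !Unit  match  now at μX.…
[3] ?Unit  match  now at &{done: μX.…, more: end}
all 3 steps conform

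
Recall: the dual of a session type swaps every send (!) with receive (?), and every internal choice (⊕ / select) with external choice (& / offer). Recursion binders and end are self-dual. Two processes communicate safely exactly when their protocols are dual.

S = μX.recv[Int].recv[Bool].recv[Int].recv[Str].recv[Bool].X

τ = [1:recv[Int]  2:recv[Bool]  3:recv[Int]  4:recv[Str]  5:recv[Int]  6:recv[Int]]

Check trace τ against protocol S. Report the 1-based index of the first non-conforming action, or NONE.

5

[1] recv[Int]  match  residual = recv[Bool].recv[Int].recv[Str].recv[Bool].μX.…
[2] recv[Bool]  match  residual = recv[Int].recv[Str].recv[Bool].μX.…
[3] recv[Int]  match  residual = recv[Str].recv[Bool].μX.…
[4] recv[Str]  match  residual = recv[Bool].μX.…
[5] got recv[Int], protocol expects recv[Bool]  ✗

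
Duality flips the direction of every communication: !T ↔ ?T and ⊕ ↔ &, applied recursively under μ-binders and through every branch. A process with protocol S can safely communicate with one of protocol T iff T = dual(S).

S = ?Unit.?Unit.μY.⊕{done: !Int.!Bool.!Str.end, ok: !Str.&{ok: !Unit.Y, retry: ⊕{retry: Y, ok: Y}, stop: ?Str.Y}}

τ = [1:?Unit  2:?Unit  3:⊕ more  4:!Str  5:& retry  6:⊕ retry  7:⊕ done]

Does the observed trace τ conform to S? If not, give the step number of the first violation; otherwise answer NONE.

@1 ?Unit  match  residual = ?Unit.μY.…
@2 ?Unit  match  residual = μY.…
@3 got ⊕ more, protocol expects ⊕ done or ⊕ ok  ✗

3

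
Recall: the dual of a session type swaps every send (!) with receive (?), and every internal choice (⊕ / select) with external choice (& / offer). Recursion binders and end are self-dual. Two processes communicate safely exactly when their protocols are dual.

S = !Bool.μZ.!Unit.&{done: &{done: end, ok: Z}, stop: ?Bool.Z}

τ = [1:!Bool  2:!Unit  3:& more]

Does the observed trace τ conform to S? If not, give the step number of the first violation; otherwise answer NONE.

3

step 1: !Bool  ✓  residual = μZ.…
step 2: !Unit  ✓  residual = &{done: &{done: end, ok: μZ.…}, stop: ?Bool.μZ.…}
step 3: got & more, protocol expects & done or & stop  ✗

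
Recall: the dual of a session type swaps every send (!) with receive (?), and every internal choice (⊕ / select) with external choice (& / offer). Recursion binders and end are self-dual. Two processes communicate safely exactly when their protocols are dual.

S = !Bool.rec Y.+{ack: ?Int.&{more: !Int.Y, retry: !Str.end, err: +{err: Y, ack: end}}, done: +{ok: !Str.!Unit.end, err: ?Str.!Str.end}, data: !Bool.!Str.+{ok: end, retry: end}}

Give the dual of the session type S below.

?Bool.rec Y.&{ack: !Int.+{more: ?Int.Y, retry: ?Str.end, err: &{err: Y, ack: end}}, done: &{ok: ?Str.?Unit.end, err: !Str.?Str.end}, data: ?Bool.?Str.&{ok: end, retry: end}}

!Bool → ?Bool
  rec Y → rec Y  (binder kept)
    +{ack,done,data} → &{ack,done,data}  (⊕→&)
      [ack]
        ?Int → !Int
          &{more,retry,err} → +{more,retry,err}  (external→internal)
            [more]
              !Int → ?Int
                dual(Y) = Y
            [retry]
              !Str → ?Str
                dual(end) = end
            [err]
              +{err,ack} → &{err,ack}  (⊕→&)
                [err]
                  dual(Y) = Y
                [ack]
                  dual(end) = end
      [done]
        +{ok,err} → &{ok,err}  (⊕→&)
          [ok]
            !Str → ?Str
              !Unit → ?Unit
                dual(end) = end
          [err]
            ?Str → !Str
              !Str → ?Str
                dual(end) = end
      [data]
        !Bool → ?Bool
          !Str → ?Str
            +{ok,retry} → &{ok,retry}  (⊕→&)
              [ok]
                dual(end) = end
              [retry]
                dual(end) = end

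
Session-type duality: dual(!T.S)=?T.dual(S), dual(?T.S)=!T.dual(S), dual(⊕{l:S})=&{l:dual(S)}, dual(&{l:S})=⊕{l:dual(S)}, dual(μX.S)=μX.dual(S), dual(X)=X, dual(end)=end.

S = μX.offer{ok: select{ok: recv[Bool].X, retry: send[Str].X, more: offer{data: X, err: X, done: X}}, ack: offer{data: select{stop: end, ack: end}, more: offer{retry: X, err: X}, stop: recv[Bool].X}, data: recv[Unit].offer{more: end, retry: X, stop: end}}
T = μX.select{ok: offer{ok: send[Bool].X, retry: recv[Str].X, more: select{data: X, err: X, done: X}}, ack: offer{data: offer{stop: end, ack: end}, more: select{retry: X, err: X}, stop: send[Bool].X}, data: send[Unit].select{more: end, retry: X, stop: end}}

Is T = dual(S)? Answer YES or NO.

μX ‖ μX  ok (binder kept)
  offer{ok,ack,data} ‖ select{ok,ack,data}  ok labels match
    [ok]
      select{ok,retry,more} ‖ offer{ok,retry,more}  ok labels match
        [ok]
          recv[Bool] ‖ send[Bool]  ok
            X ‖ X  ok
        [retry]
          send[Str] ‖ recv[Str]  ok
            X ‖ X  ok
        [more]
          offer{data,err,done} ‖ select{data,err,done}  ok labels match
            [data]
              X ‖ X  ok
            [err]
              X ‖ X  ok
            [done]
              X ‖ X  ok
    [ack]
      offer{data,more,stop} ‖ offer{data,more,stop}  ✗ choice polarity not flipped — not dual

NO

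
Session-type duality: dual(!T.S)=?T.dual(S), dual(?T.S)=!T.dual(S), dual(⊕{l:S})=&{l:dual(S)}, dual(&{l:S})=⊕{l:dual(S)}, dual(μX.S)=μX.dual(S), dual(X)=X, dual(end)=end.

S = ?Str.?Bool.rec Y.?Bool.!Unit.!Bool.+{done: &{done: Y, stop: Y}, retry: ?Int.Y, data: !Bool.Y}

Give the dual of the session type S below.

?Str → !Str
  ?Bool → !Bool
    rec Y → rec Y  (binder kept)
      ?Bool → !Bool
        !Unit → ?Unit
          !Bool → ?Bool
            +{done,retry,data} → &{done,retry,data}  (select→offer)
              case done:
                &{done,stop} → +{done,stop}  (offer→select)
                  case done:
                    Y ↦ Y
                  case stop:
                    Y ↦ Y
              case retry:
                ?Int → !Int
                  Y ↦ Y
              case data:
                !Bool → ?Bool
                  Y ↦ Y

!Str.!Bool.rec Y.!Bool.?Unit.?Bool.&{done: +{done: Y, stop: Y}, retry: !Int.Y, data: ?Bool.Y}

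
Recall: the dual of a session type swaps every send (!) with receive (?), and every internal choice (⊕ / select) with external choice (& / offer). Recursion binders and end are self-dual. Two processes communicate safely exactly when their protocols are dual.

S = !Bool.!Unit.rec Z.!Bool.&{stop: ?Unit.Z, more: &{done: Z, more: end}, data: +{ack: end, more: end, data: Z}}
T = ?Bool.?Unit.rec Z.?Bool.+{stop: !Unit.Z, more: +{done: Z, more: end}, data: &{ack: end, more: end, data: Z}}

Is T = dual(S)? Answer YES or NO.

!Bool ‖ ?Bool  match
  !Unit ‖ ?Unit  match
    rec Z ‖ rec Z  match (μ self-dual)
      !Bool ‖ ?Bool  match
        &{stop,more,data} ‖ +{stop,more,data}  match same labels
          [stop]
            ?Unit ‖ !Unit  match
              Z ‖ Z  match
          [more]
            &{done,more} ‖ +{done,more}  match same labels
              [done]
                Z ‖ Z  match
              [more]
                end ‖ end  match
          [data]
            +{ack,more,data} ‖ &{ack,more,data}  match same labels
              [ack]
                end ‖ end  match
              [more]
                end ‖ end  match
              [data]
                Z ‖ Z  match

YES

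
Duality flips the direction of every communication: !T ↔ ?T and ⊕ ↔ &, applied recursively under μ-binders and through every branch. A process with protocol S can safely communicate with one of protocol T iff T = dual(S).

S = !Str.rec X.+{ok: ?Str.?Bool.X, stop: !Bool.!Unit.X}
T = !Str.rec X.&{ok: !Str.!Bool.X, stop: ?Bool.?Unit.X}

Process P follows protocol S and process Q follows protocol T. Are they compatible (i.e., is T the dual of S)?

NO

!Str ‖ !Str  ✗ same direction on both sides — not dual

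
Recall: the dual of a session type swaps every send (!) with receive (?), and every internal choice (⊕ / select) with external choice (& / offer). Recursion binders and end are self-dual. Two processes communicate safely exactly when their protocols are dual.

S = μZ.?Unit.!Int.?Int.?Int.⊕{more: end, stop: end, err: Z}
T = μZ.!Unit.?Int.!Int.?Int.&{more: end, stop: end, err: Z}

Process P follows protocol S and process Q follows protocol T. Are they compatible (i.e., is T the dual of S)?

μZ vs μZ  ok (rec unchanged)
  ?Unit vs !Unit  ok
    !Int vs ?Int  ok
      ?Int vs !Int  ok
        ?Int vs ?Int  ✗ same direction on both sides — not dual

NO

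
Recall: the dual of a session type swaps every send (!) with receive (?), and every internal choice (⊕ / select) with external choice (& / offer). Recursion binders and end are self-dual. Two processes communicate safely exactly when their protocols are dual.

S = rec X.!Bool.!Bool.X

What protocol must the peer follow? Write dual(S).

rec X.?Bool.?Bool.X

rec X = rec X  (μ self-dual)
  !Bool = ?Bool
    !Bool = ?Bool
      dual(X) = X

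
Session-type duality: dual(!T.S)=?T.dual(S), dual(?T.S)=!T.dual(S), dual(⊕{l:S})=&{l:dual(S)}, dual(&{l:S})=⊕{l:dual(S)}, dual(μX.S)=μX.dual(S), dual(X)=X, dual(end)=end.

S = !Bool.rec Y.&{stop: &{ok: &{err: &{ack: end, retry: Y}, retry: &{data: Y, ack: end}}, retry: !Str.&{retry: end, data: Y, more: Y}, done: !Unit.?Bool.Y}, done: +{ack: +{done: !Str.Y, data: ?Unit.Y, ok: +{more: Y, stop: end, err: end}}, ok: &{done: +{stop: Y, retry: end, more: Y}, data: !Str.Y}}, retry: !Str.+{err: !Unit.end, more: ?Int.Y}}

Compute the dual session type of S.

?Bool.rec Y.+{stop: +{ok: +{err: +{ack: end, retry: Y}, retry: +{data: Y, ack: end}}, retry: ?Str.+{retry: end, data: Y, more: Y}, done: ?Unit.!Bool.Y}, done: &{ack: &{done: ?Str.Y, data: !Unit.Y, ok: &{more: Y, stop: end, err: end}}, ok: +{done: &{stop: Y, retry: end, more: Y}, data: ?Str.Y}}, retry: ?Str.&{err: ?Unit.end, more: !Int.Y}}

!Bool → ?Bool
  rec Y → rec Y  (rec unchanged)
    &{stop,done,retry} → +{stop,done,retry}  (external→internal)
      • stop:
        &{ok,retry,done} → +{ok,retry,done}  (external→internal)
          • ok:
            &{err,retry} → +{err,retry}  (external→internal)
              • err:
                &{ack,retry} → +{ack,retry}  (external→internal)
                  • ack:
                    dual(end) = end
                  • retry:
                    dual(Y) = Y
              • retry:
                &{data,ack} → +{data,ack}  (external→internal)
                  • data:
                    dual(Y) = Y
                  • ack:
                    dual(end) = end
          • retry:
            !Str → ?Str
              &{retry,data,more} → +{retry,data,more}  (external→internal)
                • retry:
                  dual(end) = end
                • data:
                  dual(Y) = Y
                • more:
                  dual(Y) = Y
          • done:
            !Unit → ?Unit
              ?Bool → !Bool
                dual(Y) = Y
      • done:
        +{ack,ok} → &{ack,ok}  (internal→external)
          • ack:
            +{done,data,ok} → &{done,data,ok}  (internal→external)
              • done:
                !Str → ?Str
                  dual(Y) = Y
              • data:
                ?Unit → !Unit
                  dual(Y) = Y
              • ok:
                +{more,stop,err} → &{more,stop,err}  (internal→external)
                  • more:
                    dual(Y) = Y
                  • stop:
                    dual(end) = end
                  • err:
                    dual(end) = end
          • ok:
            &{done,data} → +{done,data}  (external→internal)
              • done:
                +{stop,retry,more} → &{stop,retry,more}  (internal→external)
                  • stop:
                    dual(Y) = Y
                  • retry:
                    dual(end) = end
                  • more:
                    dual(Y) = Y
              • data:
                !Str → ?Str
                  dual(Y) = Y
      • retry:
        !Str → ?Str
          +{err,more} → &{err,more}  (internal→external)
            • err:
              !Unit → ?Unit
                dual(end) = end
            • more:
              ?Int → !Int
                dual(Y) = Y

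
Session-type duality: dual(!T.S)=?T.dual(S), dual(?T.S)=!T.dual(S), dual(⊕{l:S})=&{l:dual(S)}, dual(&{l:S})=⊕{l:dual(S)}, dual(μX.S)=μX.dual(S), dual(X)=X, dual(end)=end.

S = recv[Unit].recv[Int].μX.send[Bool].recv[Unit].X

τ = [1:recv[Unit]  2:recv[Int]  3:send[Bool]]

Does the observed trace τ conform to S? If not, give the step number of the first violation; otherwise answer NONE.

[1] recv[Unit]  match  now at recv[Int].μX.…
[2] recv[Int]  match  now at μX.…
[3] send[Bool]  match  now at recv[Unit].μX.…
τ conforms to S (length 3)

NONE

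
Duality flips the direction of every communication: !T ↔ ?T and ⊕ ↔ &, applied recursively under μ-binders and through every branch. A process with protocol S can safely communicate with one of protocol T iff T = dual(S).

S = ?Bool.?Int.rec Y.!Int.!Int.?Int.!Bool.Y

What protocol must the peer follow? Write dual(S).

?Bool = !Bool
  ?Int = !Int
    rec Y = rec Y  (binder kept)
      !Int = ?Int
        !Int = ?Int
          ?Int = !Int
            !Bool = ?Bool
              dual(Y) = Y

!Bool.!Int.rec Y.?Int.?Int.!Int.?Bool.Y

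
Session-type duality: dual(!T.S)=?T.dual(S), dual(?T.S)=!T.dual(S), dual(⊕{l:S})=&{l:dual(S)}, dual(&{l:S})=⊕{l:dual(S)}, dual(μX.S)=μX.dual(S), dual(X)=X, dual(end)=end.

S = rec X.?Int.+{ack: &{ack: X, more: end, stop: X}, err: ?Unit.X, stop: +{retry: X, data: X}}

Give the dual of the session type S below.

rec X → rec X  (binder kept)
  ?Int → !Int
    +{ack,err,stop} → &{ack,err,stop}  (select→offer)
      • ack:
        &{ack,more,stop} → +{ack,more,stop}  (external→internal)
          • ack:
            X self-dual
          • more:
            end self-dual
          • stop:
            X self-dual
      • err:
        ?Unit → !Unit
          X self-dual
      • stop:
        +{retry,data} → &{retry,data}  (select→offer)
          • retry:
            X self-dual
          • data:
            X self-dual

rec X.!Int.&{ack: +{ack: X, more: end, stop: X}, err: !Unit.X, stop: &{retry: X, data: X}}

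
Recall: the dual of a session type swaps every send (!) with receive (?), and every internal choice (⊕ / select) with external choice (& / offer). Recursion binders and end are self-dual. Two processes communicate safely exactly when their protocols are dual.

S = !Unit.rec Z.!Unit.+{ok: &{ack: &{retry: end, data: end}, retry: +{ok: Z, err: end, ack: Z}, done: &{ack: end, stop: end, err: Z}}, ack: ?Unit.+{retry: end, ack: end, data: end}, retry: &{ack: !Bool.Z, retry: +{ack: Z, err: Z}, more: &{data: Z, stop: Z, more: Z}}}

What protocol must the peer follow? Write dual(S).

!Unit ↦ ?Unit
  rec Z ↦ rec Z  (binder kept)
    !Unit ↦ ?Unit
      +{ok,ack,retry} ↦ &{ok,ack,retry}  (select→offer)
        case ok:
          &{ack,retry,done} ↦ +{ack,retry,done}  (&→⊕)
            case ack:
              &{retry,data} ↦ +{retry,data}  (&→⊕)
                case retry:
                  dual(end) = end
                case data:
                  dual(end) = end
            case retry:
              +{ok,err,ack} ↦ &{ok,err,ack}  (select→offer)
                case ok:
                  dual(Z) = Z
                case err:
                  dual(end) = end
                case ack:
                  dual(Z) = Z
            case done:
              &{ack,stop,err} ↦ +{ack,stop,err}  (&→⊕)
                case ack:
                  dual(end) = end
                case stop:
                  dual(end) = end
                case err:
                  dual(Z) = Z
        case ack:
          ?Unit ↦ !Unit
            +{retry,ack,data} ↦ &{retry,ack,data}  (select→offer)
              case retry:
                dual(end) = end
              case ack:
                dual(end) = end
              case data:
                dual(end) = end
        case retry:
          &{ack,retry,more} ↦ +{ack,retry,more}  (&→⊕)
            case ack:
              !Bool ↦ ?Bool
                dual(Z) = Z
            case retry:
              +{ack,err} ↦ &{ack,err}  (select→offer)
                case ack:
                  dual(Z) = Z
                case err:
                  dual(Z) = Z
            case more:
              &{data,stop,more} ↦ +{data,stop,more}  (&→⊕)
                case data:
                  dual(Z) = Z
                case stop:
                  dual(Z) = Z
                case more:
                  dual(Z) = Z

?Unit.rec Z.?Unit.&{ok: +{ack: +{retry: end, data: end}, retry: &{ok: Z, err: end, ack: Z}, done: +{ack: end, stop: end, err: Z}}, ack: !Unit.&{retry: end, ack: end, data: end}, retry: +{ack: ?Bool.Z, retry: &{ack: Z, err: Z}, more: +{data: Z, stop: Z, more: Z}}}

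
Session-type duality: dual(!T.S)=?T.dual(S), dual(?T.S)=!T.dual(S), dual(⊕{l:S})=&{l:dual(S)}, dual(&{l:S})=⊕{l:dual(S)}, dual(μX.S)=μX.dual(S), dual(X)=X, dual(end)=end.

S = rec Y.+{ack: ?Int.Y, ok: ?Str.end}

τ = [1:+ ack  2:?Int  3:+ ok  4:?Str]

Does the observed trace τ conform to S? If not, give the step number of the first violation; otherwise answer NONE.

NONE

[1] + ack  ✓  now at ?Int.rec Y.…
[2] ?Int  ✓  now at rec Y.…
[3] + ok  ✓  now at ?Str.end
[4] ?Str  ✓  now at end
trace exhausted — no violation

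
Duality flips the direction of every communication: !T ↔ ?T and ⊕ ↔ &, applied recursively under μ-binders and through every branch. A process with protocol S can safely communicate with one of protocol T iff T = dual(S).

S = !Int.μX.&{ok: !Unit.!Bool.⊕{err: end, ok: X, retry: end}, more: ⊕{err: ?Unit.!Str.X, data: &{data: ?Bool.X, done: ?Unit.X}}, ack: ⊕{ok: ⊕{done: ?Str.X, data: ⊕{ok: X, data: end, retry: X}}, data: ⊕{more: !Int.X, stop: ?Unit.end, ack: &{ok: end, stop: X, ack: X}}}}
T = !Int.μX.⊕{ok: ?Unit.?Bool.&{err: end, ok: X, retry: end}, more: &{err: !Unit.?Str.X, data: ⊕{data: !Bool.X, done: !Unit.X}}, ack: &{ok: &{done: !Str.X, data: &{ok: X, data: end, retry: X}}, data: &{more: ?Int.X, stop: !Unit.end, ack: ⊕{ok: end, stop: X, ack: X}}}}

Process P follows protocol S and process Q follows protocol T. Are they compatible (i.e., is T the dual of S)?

NO

!Int | !Int  ✗ same direction on both sides — not dual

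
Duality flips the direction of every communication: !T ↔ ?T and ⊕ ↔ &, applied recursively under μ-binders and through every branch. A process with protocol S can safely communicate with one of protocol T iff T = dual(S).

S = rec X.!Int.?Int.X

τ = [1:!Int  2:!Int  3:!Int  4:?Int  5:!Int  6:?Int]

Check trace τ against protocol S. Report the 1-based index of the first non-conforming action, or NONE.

2

[1] !Int  ok  cont: ?Int.rec X.…
[2] got !Int, protocol expects ?Int  ✗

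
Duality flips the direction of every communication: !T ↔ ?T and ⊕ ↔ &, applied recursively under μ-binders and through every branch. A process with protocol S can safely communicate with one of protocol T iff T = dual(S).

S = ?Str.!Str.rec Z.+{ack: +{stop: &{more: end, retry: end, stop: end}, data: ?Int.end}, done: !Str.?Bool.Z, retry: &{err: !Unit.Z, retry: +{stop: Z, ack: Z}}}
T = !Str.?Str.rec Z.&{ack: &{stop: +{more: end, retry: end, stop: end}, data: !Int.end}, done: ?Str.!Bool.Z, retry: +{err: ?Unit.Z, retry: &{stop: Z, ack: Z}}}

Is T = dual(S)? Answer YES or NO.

?Str ‖ !Str  match
  !Str ‖ ?Str  match
    rec Z ‖ rec Z  match (μ self-dual)
      +{ack,done,retry} ‖ &{ack,done,retry}  match labels match
        • ack:
          +{stop,data} ‖ &{stop,data}  match labels match
            • stop:
              &{more,retry,stop} ‖ +{more,retry,stop}  match labels match
                • more:
                  end ‖ end  match
                • retry:
                  end ‖ end  match
                • stop:
                  end ‖ end  match
            • data:
              ?Int ‖ !Int  match
                end ‖ end  match
        • done:
          !Str ‖ ?Str  match
            ?Bool ‖ !Bool  match
              Z ‖ Z  match
        • retry:
          &{err,retry} ‖ +{err,retry}  match labels match
            • err:
              !Unit ‖ ?Unit  match
                Z ‖ Z  match
            • retry:
              +{stop,ack} ‖ &{stop,ack}  match labels match
                • stop:
                  Z ‖ Z  match
                • ack:
                  Z ‖ Z  match

YES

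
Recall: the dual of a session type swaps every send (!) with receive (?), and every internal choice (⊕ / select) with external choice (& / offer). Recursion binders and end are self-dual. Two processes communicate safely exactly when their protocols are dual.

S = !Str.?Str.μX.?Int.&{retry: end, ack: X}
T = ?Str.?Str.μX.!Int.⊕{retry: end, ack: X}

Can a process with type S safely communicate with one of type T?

NO

!Str ‖ ?Str  ✓
  ?Str ‖ ?Str  ✗ same direction on both sides — not dual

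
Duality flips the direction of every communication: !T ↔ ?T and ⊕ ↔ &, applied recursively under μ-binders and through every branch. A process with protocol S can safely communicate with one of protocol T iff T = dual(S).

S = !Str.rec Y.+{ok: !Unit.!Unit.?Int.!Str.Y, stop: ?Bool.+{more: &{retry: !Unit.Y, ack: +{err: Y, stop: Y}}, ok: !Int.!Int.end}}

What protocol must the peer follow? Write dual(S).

!Str ↦ ?Str
  rec Y ↦ rec Y  (binder kept)
    +{ok,stop} ↦ &{ok,stop}  (select→offer)
      [ok]
        !Unit ↦ ?Unit
          !Unit ↦ ?Unit
            ?Int ↦ !Int
              !Str ↦ ?Str
                dual(Y) = Y
      [stop]
        ?Bool ↦ !Bool
          +{more,ok} ↦ &{more,ok}  (select→offer)
            [more]
              &{retry,ack} ↦ +{retry,ack}  (&→⊕)
                [retry]
                  !Unit ↦ ?Unit
                    dual(Y) = Y
                [ack]
                  +{err,stop} ↦ &{err,stop}  (select→offer)
                    [err]
                      dual(Y) = Y
                    [stop]
                      dual(Y) = Y
            [ok]
              !Int ↦ ?Int
                !Int ↦ ?Int
                  dual(end) = end

?Str.rec Y.&{ok: ?Unit.?Unit.!Int.?Str.Y, stop: !Bool.&{more: +{retry: ?Unit.Y, ack: &{err: Y, stop: Y}}, ok: ?Int.?Int.end}}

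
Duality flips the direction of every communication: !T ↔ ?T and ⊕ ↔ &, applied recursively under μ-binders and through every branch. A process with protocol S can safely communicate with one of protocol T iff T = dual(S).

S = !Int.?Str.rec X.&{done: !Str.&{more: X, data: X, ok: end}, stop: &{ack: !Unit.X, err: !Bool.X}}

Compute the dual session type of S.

?Int.!Str.rec X.+{done: ?Str.+{more: X, data: X, ok: end}, stop: +{ack: ?Unit.X, err: ?Bool.X}}

!Int = ?Int
  ?Str = !Str
    rec X = rec X  (binder kept)
      &{done,stop} = +{done,stop}  (offer→select)
        [done]
          !Str = ?Str
            &{more,data,ok} = +{more,data,ok}  (offer→select)
              [more]
                X ↦ X
              [data]
                X ↦ X
              [ok]
                end ↦ end
        [stop]
          &{ack,err} = +{ack,err}  (offer→select)
            [ack]
              !Unit = ?Unit
                X ↦ X
            [err]
              !Bool = ?Bool
                X ↦ X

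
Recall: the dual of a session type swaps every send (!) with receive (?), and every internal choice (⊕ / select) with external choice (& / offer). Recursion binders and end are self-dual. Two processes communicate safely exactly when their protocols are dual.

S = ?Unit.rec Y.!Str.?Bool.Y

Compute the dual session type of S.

!Unit.rec Y.?Str.!Bool.Y

?Unit ↦ !Unit
  rec Y ↦ rec Y  (binder kept)
    !Str ↦ ?Str
      ?Bool ↦ !Bool
        dual(Y) = Y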